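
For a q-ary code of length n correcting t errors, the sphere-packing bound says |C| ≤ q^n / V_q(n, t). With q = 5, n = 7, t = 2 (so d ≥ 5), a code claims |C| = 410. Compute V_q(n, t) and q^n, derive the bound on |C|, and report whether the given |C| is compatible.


V_q(n, t) = 365, q^n = 78125, Hamming bound = 214, |C| = 410 > bound (violated).

Step 1: Compute V_q(n, t) = Σ_{j=0}^2 C(n, j) (q−1)^j.
  j = 0: C(7,0)·(4)^0 = 1·1 = 1.
  j = 1: C(7,1)·(4)^1 = 7·4 = 28.
  j = 2: C(7,2)·(4)^2 = 21·16 = 336.
  V_q(n, t) = 1 + 28 + 336 = 365.
Step 2: q^n = 5^7 = 78125.
Step 3: Hamming bound ⌊q^n / V_q(n,t)⌋ = ⌊78125/365⌋ = 214.
Step 4: Compare |C| = 410 to 214: violated.
The claimed |C| lies above the Hamming bound, so no 5-ary code of length 7 with d ≥ 5 can have 410 codewords.


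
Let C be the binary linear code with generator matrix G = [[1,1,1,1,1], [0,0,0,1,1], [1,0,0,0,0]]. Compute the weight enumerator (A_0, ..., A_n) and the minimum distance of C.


Weight distribution: A_0 = 1, A_1 = 1, A_2 = 2, A_3 = 2, A_4 = 1, A_5 = 1. Minimum distance d = 1.

Enumerate all 2^3 = 8 messages m ∈ F_2^3.
For each, compute codeword c = mG in F_2^5, then tally its weight.
  m = 000 → c = 00000, weight = 0.
  m = 100 → c = 11111, weight = 5.
  m = 010 → c = 00011, weight = 2.
  m = 110 → c = 11100, weight = 3.
  m = 001 → c = 10000, weight = 1.
  m = 101 → c = 01111, weight = 4.
  m = 011 → c = 10011, weight = 3.
  m = 111 → c = 01100, weight = 2.
Tally weights:
  weight 0: 1 codewords.
  weight 1: 1 codewords.
  weight 2: 2 codewords.
  weight 3: 2 codewords.
  weight 4: 1 codewords.
  weight 5: 1 codewords.
Minimum distance d = smallest w > 0 with A_w > 0 = 1.
Sanity: Σ A_w = 8 = 2^3 = 8 ✓.


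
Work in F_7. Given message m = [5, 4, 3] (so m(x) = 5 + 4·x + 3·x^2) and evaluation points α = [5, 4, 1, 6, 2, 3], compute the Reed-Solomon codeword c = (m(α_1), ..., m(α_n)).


c = [2, 6, 5, 4, 4, 2]

Message polynomial: m(x) = 5 + 4·x + 3·x^2 (mod 7).
For each evaluation point α_i, compute m(α_i) mod 7:
  α_1 = 5: Horner steps 3 → 5 → 2, so m(5) = 2.
  α_2 = 4: Horner steps 3 → 2 → 6, so m(4) = 6.
  α_3 = 1: Horner steps 3 → 0 → 5, so m(1) = 5.
  α_4 = 6: Horner steps 3 → 1 → 4, so m(6) = 4.
  α_5 = 2: Horner steps 3 → 3 → 4, so m(2) = 4.
  α_6 = 3: Horner steps 3 → 6 → 2, so m(3) = 2.
Codeword c = [2, 6, 5, 4, 4, 2] ∈ F_7^6.


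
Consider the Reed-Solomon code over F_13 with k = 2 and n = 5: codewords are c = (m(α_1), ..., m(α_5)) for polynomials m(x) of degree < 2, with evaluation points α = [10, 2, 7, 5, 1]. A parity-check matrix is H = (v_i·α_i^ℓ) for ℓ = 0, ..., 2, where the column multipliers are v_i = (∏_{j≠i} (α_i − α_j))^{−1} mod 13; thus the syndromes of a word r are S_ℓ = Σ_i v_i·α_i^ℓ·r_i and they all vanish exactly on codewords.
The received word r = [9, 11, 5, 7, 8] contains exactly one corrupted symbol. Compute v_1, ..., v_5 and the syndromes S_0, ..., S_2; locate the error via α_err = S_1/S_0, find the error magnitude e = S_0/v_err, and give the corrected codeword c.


S = (9, 11, 12), error at position 3, error magnitude e = 5, c = [9, 11, 0, 7, 8].

Step 1: column multipliers v_i = (∏_{j≠i}(α_i − α_j))^{−1} mod 13.
  i = 1 (α = 10): (10−2)(10−7)(10−5)(10−1) = 8·3·5·9 = 1080 ≡ 1, so v_1 = 1^{−1} = 1 (mod 13).
  i = 2 (α = 2): (2−10)(2−7)(2−5)(2−1) = (−8)·(−5)·(−3)·1 = −120 ≡ 10, so v_2 = 10^{−1} = 4 (mod 13).
  i = 3 (α = 7): (7−10)(7−2)(7−5)(7−1) = (−3)·5·2·6 = −180 ≡ 2, so v_3 = 2^{−1} = 7 (mod 13).
  i = 4 (α = 5): (5−10)(5−2)(5−7)(5−1) = (−5)·3·(−2)·4 = 120 ≡ 3, so v_4 = 3^{−1} = 9 (mod 13).
  i = 5 (α = 1): (1−10)(1−2)(1−7)(1−5) = (−9)·(−1)·(−6)·(−4) = 216 ≡ 8, so v_5 = 8^{−1} = 5 (mod 13).
  v = [1, 4, 7, 9, 5].
Step 2: syndromes of r = [9, 11, 5, 7, 8] (all sums mod 13).
  S_0 = Σ v_i r_i = 1·9 + 4·11 + 7·5 + 9·7 + 5·8 = 191 ≡ 9.
  S_1 = Σ v_i α_i r_i = 1·10·9 + 4·2·11 + 7·7·5 + 9·5·7 + 5·1·8 = 778 ≡ 11.
  α_i^2 mod 13 = [9, 4, 10, 12, 1].
  S_2 = Σ v_i α_i^2 r_i = 1·9·9 + 4·4·11 + 7·10·5 + 9·12·7 + 5·1·8 = 1403 ≡ 12.
  S = (9, 11, 12) ≠ 0, so r is not a codeword (an error is present).
Step 3: locate the error. For a single error e at position i, S_ℓ = v_i·e·α_i^ℓ, so α_err = S_1/S_0.
  S_0^{−1} = 9^{−1} = 3 (mod 13), so α_err = 11·3 = 33 ≡ 7 = α_3. Error position i = 3.
  Consistency check: S_2/S_1 = 12·6 = 72 ≡ 7 = α_err ✓ (single-error assumption holds).
Step 4: error magnitude e = S_0/v_3 = S_0·∏_{j≠3}(α_3 − α_j) = 9·2 = 18 ≡ 5 (mod 13).
Step 5: correct position 3: c_3 = r_3 − e = 5 − 5 ≡ 0 (mod 13). Hence c = [9, 11, 0, 7, 8].
  Check: interpolating c through the α_i gives m(x) = 5 + 3·x (degree < 2) with m(α_i) = c_i for every i, so c is indeed a codeword.


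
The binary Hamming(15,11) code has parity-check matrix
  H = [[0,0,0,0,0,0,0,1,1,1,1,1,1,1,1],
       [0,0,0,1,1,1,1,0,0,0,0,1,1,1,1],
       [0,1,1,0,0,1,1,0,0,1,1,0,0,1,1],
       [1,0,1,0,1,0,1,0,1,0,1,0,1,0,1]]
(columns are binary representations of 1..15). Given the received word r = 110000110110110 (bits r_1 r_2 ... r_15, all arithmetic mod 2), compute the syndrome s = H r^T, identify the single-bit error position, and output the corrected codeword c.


s = (1, 1, 1, 0)^T, error position = 14, corrected codeword c = 110000110110100

Compute s = H r^T mod 2 one row at a time:
  s_1 = 1 + 0 + 1 + 1 + 0 + 1 + 1 + 0 = 5 ≡ 1 (mod 2).
  s_2 = 0 + 0 + 0 + 1 + 0 + 1 + 1 + 0 = 3 ≡ 1 (mod 2).
  s_3 = 1 + 0 + 0 + 1 + 1 + 1 + 1 + 0 = 5 ≡ 1 (mod 2).
  s_4 = 1 + 0 + 0 + 1 + 0 + 1 + 1 + 0 = 4 ≡ 0 (mod 2).
s = (1, 1, 1, 0)^T — this equals column 14 of H (binary 1110), so error is at position 14.
Correct: flip bit 14 of r = 110000110110110 to get c = 110000110110100.


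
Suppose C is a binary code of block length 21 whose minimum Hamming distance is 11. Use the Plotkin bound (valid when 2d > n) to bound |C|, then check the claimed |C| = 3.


Plotkin bound M ≤ 22; given |C| = 3 ≤ bound (satisfied).

Check applicability: 2d = 22, n = 21.
2d − n = 1 > 0, so Plotkin applies.
Compute d/(2d−n) = 11/1 ≈ 11.0000.
⌊d/(2d−n)⌋ = 11.
Plotkin bound: M ≤ 2·11 = 22.
Given |C| = 3, check: satisfied.
This |C| is below the Plotkin bound.


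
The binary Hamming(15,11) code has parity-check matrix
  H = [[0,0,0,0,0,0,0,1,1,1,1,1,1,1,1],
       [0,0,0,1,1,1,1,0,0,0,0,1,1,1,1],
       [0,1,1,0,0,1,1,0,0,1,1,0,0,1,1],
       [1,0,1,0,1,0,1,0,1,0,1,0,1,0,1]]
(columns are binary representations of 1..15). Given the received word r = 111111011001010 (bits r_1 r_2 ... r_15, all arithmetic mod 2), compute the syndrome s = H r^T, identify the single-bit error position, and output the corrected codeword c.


s = (0, 1, 0, 0)^T, error position = 4, corrected codeword c = 111011011001010

Compute s = H r^T mod 2 one row at a time:
  s_1 = 1 + 1 + 0 + 0 + 1 + 0 + 1 + 0 = 4 ≡ 0 (mod 2).
  s_2 = 1 + 1 + 1 + 0 + 1 + 0 + 1 + 0 = 5 ≡ 1 (mod 2).
  s_3 = 1 + 1 + 1 + 0 + 0 + 0 + 1 + 0 = 4 ≡ 0 (mod 2).
  s_4 = 1 + 1 + 1 + 0 + 1 + 0 + 0 + 0 = 4 ≡ 0 (mod 2).
s = (0, 1, 0, 0)^T — this equals column 4 of H (binary 0100), so error is at position 4.
Correct: flip bit 4 of r = 111111011001010 to get c = 111011011001010.


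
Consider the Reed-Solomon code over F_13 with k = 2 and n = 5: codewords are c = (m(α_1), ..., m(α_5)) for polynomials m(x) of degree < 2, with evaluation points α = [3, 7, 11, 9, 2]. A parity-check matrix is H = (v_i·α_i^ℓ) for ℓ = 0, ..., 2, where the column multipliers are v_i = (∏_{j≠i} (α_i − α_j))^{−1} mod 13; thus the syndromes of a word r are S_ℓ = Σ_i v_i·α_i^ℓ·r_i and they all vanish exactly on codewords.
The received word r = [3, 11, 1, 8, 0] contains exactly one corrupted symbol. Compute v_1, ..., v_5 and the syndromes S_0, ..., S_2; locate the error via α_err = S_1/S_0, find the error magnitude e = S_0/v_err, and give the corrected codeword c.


S = (12, 6, 3), error at position 2, error magnitude e = 9, c = [3, 2, 1, 8, 0].

Step 1: column multipliers v_i = (∏_{j≠i}(α_i − α_j))^{−1} mod 13.
  i = 1 (α = 3): (3−7)(3−11)(3−9)(3−2) = (−4)·(−8)·(−6)·1 = −192 ≡ 3, so v_1 = 3^{−1} = 9 (mod 13).
  i = 2 (α = 7): (7−3)(7−11)(7−9)(7−2) = 4·(−4)·(−2)·5 = 160 ≡ 4, so v_2 = 4^{−1} = 10 (mod 13).
  i = 3 (α = 11): (11−3)(11−7)(11−9)(11−2) = 8·4·2·9 = 576 ≡ 4, so v_3 = 4^{−1} = 10 (mod 13).
  i = 4 (α = 9): (9−3)(9−7)(9−11)(9−2) = 6·2·(−2)·7 = −168 ≡ 1, so v_4 = 1^{−1} = 1 (mod 13).
  i = 5 (α = 2): (2−3)(2−7)(2−11)(2−9) = (−1)·(−5)·(−9)·(−7) = 315 ≡ 3, so v_5 = 3^{−1} = 9 (mod 13).
  v = [9, 10, 10, 1, 9].
Step 2: syndromes of r = [3, 11, 1, 8, 0] (all sums mod 13).
  S_0 = Σ v_i r_i = 9·3 + 10·11 + 10·1 + 1·8 + 9·0 = 155 ≡ 12.
  S_1 = Σ v_i α_i r_i = 9·3·3 + 10·7·11 + 10·11·1 + 1·9·8 + 9·2·0 = 1033 ≡ 6.
  α_i^2 mod 13 = [9, 10, 4, 3, 4].
  S_2 = Σ v_i α_i^2 r_i = 9·9·3 + 10·10·11 + 10·4·1 + 1·3·8 + 9·4·0 = 1407 ≡ 3.
  S = (12, 6, 3) ≠ 0, so r is not a codeword (an error is present).
Step 3: locate the error. For a single error e at position i, S_ℓ = v_i·e·α_i^ℓ, so α_err = S_1/S_0.
  S_0^{−1} = 12^{−1} = 12 (mod 13), so α_err = 6·12 = 72 ≡ 7 = α_2. Error position i = 2.
  Consistency check: S_2/S_1 = 3·11 = 33 ≡ 7 = α_err ✓ (single-error assumption holds).
Step 4: error magnitude e = S_0/v_2 = S_0·∏_{j≠2}(α_2 − α_j) = 12·4 = 48 ≡ 9 (mod 13).
Step 5: correct position 2: c_2 = r_2 − e = 11 − 9 ≡ 2 (mod 13). Hence c = [3, 2, 1, 8, 0].
  Check: interpolating c through the α_i gives m(x) = 7 + 3·x (degree < 2) with m(α_i) = c_i for every i, so c is indeed a codeword.


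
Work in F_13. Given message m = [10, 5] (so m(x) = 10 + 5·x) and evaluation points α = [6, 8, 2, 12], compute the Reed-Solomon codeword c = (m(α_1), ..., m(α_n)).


c = [1, 11, 7, 5]

Message polynomial: m(x) = 10 + 5·x (mod 13).
For each evaluation point α_i, compute m(α_i) mod 13:
  α_1 = 6: Horner steps 5 → 1, so m(6) = 1.
  α_2 = 8: Horner steps 5 → 11, so m(8) = 11.
  α_3 = 2: Horner steps 5 → 7, so m(2) = 7.
  α_4 = 12: Horner steps 5 → 5, so m(12) = 5.
Codeword c = [1, 11, 7, 5] ∈ F_13^4.


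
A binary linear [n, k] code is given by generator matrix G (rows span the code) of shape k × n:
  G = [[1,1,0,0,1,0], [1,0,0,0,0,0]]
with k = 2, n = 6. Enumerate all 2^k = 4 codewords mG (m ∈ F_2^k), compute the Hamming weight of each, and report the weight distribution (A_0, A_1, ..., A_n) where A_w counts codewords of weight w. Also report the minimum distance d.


Weight distribution: A_0 = 1, A_1 = 1, A_2 = 1, A_3 = 1. Minimum distance d = 1.

Enumerate all 2^2 = 4 messages m ∈ F_2^2.
For each, compute codeword c = mG in F_2^6, then tally its weight.
  m = 00 → c = 000000, weight = 0.
  m = 10 → c = 110010, weight = 3.
  m = 01 → c = 100000, weight = 1.
  m = 11 → c = 010010, weight = 2.
Tally weights:
  weight 0: 1 codewords.
  weight 1: 1 codewords.
  weight 2: 1 codewords.
  weight 3: 1 codewords.
Minimum distance d = smallest w > 0 with A_w > 0 = 1.
Sanity: Σ A_w = 4 = 2^2 = 4 ✓.


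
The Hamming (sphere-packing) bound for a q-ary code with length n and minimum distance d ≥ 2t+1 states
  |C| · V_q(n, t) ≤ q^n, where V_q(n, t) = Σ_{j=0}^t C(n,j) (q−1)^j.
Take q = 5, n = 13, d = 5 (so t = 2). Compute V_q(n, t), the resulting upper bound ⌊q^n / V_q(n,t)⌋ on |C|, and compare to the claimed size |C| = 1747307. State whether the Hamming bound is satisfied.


V_q(n, t) = 1301, q^n = 1220703125, Hamming bound = 938280, |C| = 1747307 > bound (violated).

Step 1: Compute V_q(n, t) = Σ_{j=0}^2 C(n, j) (q−1)^j.
  j = 0: C(13,0)·(4)^0 = 1·1 = 1.
  j = 1: C(13,1)·(4)^1 = 13·4 = 52.
  j = 2: C(13,2)·(4)^2 = 78·16 = 1248.
  V_q(n, t) = 1 + 52 + 1248 = 1301.
Step 2: q^n = 5^13 = 1220703125.
Step 3: Hamming bound ⌊q^n / V_q(n,t)⌋ = ⌊1220703125/1301⌋ = 938280.
Step 4: Compare |C| = 1747307 to 938280: violated.
The claimed |C| lies above the Hamming bound, so no 5-ary code of length 13 with d ≥ 5 can have 1747307 codewords.


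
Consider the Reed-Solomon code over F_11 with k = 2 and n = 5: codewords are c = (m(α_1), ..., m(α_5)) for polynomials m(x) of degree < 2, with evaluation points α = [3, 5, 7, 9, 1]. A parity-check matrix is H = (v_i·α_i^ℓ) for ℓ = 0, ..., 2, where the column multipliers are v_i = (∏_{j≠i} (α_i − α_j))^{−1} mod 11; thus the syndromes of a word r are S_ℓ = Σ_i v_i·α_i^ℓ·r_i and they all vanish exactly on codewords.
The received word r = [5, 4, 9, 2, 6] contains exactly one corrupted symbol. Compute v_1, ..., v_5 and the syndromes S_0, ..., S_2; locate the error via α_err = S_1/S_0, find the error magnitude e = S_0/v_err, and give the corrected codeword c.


S = (2, 3, 10), error at position 3, error magnitude e = 6, c = [5, 4, 3, 2, 6].

Step 1: column multipliers v_i = (∏_{j≠i}(α_i − α_j))^{−1} mod 11.
  i = 1 (α = 3): (3−5)(3−7)(3−9)(3−1) = (−2)·(−4)·(−6)·2 = −96 ≡ 3, so v_1 = 3^{−1} = 4 (mod 11).
  i = 2 (α = 5): (5−3)(5−7)(5−9)(5−1) = 2·(−2)·(−4)·4 = 64 ≡ 9, so v_2 = 9^{−1} = 5 (mod 11).
  i = 3 (α = 7): (7−3)(7−5)(7−9)(7−1) = 4·2·(−2)·6 = −96 ≡ 3, so v_3 = 3^{−1} = 4 (mod 11).
  i = 4 (α = 9): (9−3)(9−5)(9−7)(9−1) = 6·4·2·8 = 384 ≡ 10, so v_4 = 10^{−1} = 10 (mod 11).
  i = 5 (α = 1): (1−3)(1−5)(1−7)(1−9) = (−2)·(−4)·(−6)·(−8) = 384 ≡ 10, so v_5 = 10^{−1} = 10 (mod 11).
  v = [4, 5, 4, 10, 10].
Step 2: syndromes of r = [5, 4, 9, 2, 6] (all sums mod 11).
  S_0 = Σ v_i r_i = 4·5 + 5·4 + 4·9 + 10·2 + 10·6 = 156 ≡ 2.
  S_1 = Σ v_i α_i r_i = 4·3·5 + 5·5·4 + 4·7·9 + 10·9·2 + 10·1·6 = 652 ≡ 3.
  α_i^2 mod 11 = [9, 3, 5, 4, 1].
  S_2 = Σ v_i α_i^2 r_i = 4·9·5 + 5·3·4 + 4·5·9 + 10·4·2 + 10·1·6 = 560 ≡ 10.
  S = (2, 3, 10) ≠ 0, so r is not a codeword (an error is present).
Step 3: locate the error. For a single error e at position i, S_ℓ = v_i·e·α_i^ℓ, so α_err = S_1/S_0.
  S_0^{−1} = 2^{−1} = 6 (mod 11), so α_err = 3·6 = 18 ≡ 7 = α_3. Error position i = 3.
  Consistency check: S_2/S_1 = 10·4 = 40 ≡ 7 = α_err ✓ (single-error assumption holds).
Step 4: error magnitude e = S_0/v_3 = S_0·∏_{j≠3}(α_3 − α_j) = 2·3 = 6 ≡ 6 (mod 11).
Step 5: correct position 3: c_3 = r_3 − e = 9 − 6 ≡ 3 (mod 11). Hence c = [5, 4, 3, 2, 6].
  Check: interpolating c through the α_i gives m(x) = 1 + 5·x (degree < 2) with m(α_i) = c_i for every i, so c is indeed a codeword.


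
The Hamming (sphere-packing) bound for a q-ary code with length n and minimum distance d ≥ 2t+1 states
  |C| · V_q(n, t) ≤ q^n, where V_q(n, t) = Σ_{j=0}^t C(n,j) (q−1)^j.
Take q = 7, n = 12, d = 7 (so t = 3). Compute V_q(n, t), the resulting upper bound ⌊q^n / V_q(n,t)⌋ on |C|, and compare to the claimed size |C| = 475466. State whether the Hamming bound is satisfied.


V_q(n, t) = 49969, q^n = 13841287201, Hamming bound = 276997, |C| = 475466 > bound (violated).

Step 1: Compute V_q(n, t) = Σ_{j=0}^3 C(n, j) (q−1)^j.
  j = 0: C(12,0)·(6)^0 = 1·1 = 1.
  j = 1: C(12,1)·(6)^1 = 12·6 = 72.
  j = 2: C(12,2)·(6)^2 = 66·36 = 2376.
  j = 3: C(12,3)·(6)^3 = 220·216 = 47520.
  V_q(n, t) = 1 + 72 + 2376 + 47520 = 49969.
Step 2: q^n = 7^12 = 13841287201.
Step 3: Hamming bound ⌊q^n / V_q(n,t)⌋ = ⌊13841287201/49969⌋ = 276997.
Step 4: Compare |C| = 475466 to 276997: violated.
The claimed |C| lies above the Hamming bound, so no 7-ary code of length 12 with d ≥ 7 can have 475466 codewords.


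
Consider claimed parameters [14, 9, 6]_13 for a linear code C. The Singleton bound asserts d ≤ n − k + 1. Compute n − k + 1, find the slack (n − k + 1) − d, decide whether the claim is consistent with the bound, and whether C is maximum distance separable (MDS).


Singleton RHS = n − k + 1 = 6, slack = 0, bound satisfied, MDS.

Singleton bound: d ≤ n − k + 1.
Here n = 14, k = 9, so n − k + 1 = 6.
Given d = 6, check d ≤ 6: YES.
Slack = (n − k + 1) − d = 0.
The code is MDS (slack = 0).
Description: the claimed parameters are [14, 9, 6]_13; such a code would be MDS (meets Singleton bound).


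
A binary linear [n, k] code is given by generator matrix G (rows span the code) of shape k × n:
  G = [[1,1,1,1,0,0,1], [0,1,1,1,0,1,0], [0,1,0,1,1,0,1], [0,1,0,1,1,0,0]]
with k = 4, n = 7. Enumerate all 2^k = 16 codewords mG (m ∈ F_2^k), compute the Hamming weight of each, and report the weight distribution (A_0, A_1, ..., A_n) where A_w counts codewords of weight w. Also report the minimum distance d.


Weight distribution: A_0 = 1, A_1 = 1, A_2 = 1, A_3 = 4, A_4 = 5, A_5 = 3, A_6 = 1. Minimum distance d = 1.

Enumerate all 2^4 = 16 messages m ∈ F_2^4.
For each, compute codeword c = mG in F_2^7, then tally its weight.
  m = 0000 → c = 0000000, weight = 0.
  m = 1000 → c = 1111001, weight = 5.
  m = 0100 → c = 0111010, weight = 4.
  m = 1100 → c = 1000011, weight = 3.
  m = 0010 → c = 0101101, weight = 4.
  m = 1010 → c = 1010100, weight = 3.
  m = 0110 → c = 0010111, weight = 4.
  m = 1110 → c = 1101110, weight = 5.
  m = 0001 → c = 0101100, weight = 3.
  m = 1001 → c = 1010101, weight = 4.
  m = 0101 → c = 0010110, weight = 3.
  m = 1101 → c = 1101111, weight = 6.
  m = 0011 → c = 0000001, weight = 1.
  m = 1011 → c = 1111000, weight = 4.
  m = 0111 → c = 0111011, weight = 5.
  m = 1111 → c = 1000010, weight = 2.
Tally weights:
  weight 0: 1 codewords.
  weight 1: 1 codewords.
  weight 2: 1 codewords.
  weight 3: 4 codewords.
  weight 4: 5 codewords.
  weight 5: 3 codewords.
  weight 6: 1 codewords.
Minimum distance d = smallest w > 0 with A_w > 0 = 1.
Sanity: Σ A_w = 16 = 2^4 = 16 ✓.


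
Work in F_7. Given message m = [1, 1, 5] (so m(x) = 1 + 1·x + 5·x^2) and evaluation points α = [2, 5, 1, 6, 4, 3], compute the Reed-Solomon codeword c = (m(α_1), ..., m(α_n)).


c = [2, 5, 0, 5, 1, 0]

Message polynomial: m(x) = 1 + 1·x + 5·x^2 (mod 7).
For each evaluation point α_i, compute m(α_i) mod 7:
  α_1 = 2: Horner steps 5 → 4 → 2, so m(2) = 2.
  α_2 = 5: Horner steps 5 → 5 → 5, so m(5) = 5.
  α_3 = 1: Horner steps 5 → 6 → 0, so m(1) = 0.
  α_4 = 6: Horner steps 5 → 3 → 5, so m(6) = 5.
  α_5 = 4: Horner steps 5 → 0 → 1, so m(4) = 1.
  α_6 = 3: Horner steps 5 → 2 → 0, so m(3) = 0.
Codeword c = [2, 5, 0, 5, 1, 0] ∈ F_7^6.


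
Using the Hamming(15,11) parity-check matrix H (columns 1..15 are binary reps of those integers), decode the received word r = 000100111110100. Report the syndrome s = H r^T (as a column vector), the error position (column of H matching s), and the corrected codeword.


s = (1, 1, 1, 0)^T, error position = 14, corrected codeword c = 000100111110110

Compute s = H r^T mod 2 one row at a time:
  s_1 = 1 + 1 + 1 + 1 + 0 + 1 + 0 + 0 = 5 ≡ 1 (mod 2).
  s_2 = 1 + 0 + 0 + 1 + 0 + 1 + 0 + 0 = 3 ≡ 1 (mod 2).
  s_3 = 0 + 0 + 0 + 1 + 1 + 1 + 0 + 0 = 3 ≡ 1 (mod 2).
  s_4 = 0 + 0 + 0 + 1 + 1 + 1 + 1 + 0 = 4 ≡ 0 (mod 2).
s = (1, 1, 1, 0)^T — this equals column 14 of H (binary 1110), so error is at position 14.
Correct: flip bit 14 of r = 000100111110100 to get c = 000100111110110.


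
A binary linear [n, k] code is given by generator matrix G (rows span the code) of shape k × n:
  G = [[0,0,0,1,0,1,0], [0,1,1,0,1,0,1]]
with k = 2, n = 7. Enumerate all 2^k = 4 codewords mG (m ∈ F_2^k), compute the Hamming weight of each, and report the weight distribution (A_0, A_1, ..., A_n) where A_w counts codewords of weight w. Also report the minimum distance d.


Weight distribution: A_0 = 1, A_2 = 1, A_4 = 1, A_6 = 1. Minimum distance d = 2.

Enumerate all 2^2 = 4 messages m ∈ F_2^2.
For each, compute codeword c = mG in F_2^7, then tally its weight.
  m = 00 → c = 0000000, weight = 0.
  m = 10 → c = 0001010, weight = 2.
  m = 01 → c = 0110101, weight = 4.
  m = 11 → c = 0111111, weight = 6.
Tally weights:
  weight 0: 1 codewords.
  weight 2: 1 codewords.
  weight 4: 1 codewords.
  weight 6: 1 codewords.
Minimum distance d = smallest w > 0 with A_w > 0 = 2.
Sanity: Σ A_w = 4 = 2^2 = 4 ✓.


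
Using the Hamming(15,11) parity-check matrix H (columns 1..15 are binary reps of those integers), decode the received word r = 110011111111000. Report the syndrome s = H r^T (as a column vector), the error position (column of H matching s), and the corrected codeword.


s = (1, 0, 1, 1)^T, error position = 11, corrected codeword c = 110011111101000

Compute s = H r^T mod 2 one row at a time:
  s_1 = 1 + 1 + 1 + 1 + 1 + 0 + 0 + 0 = 5 ≡ 1 (mod 2).
  s_2 = 0 + 1 + 1 + 1 + 1 + 0 + 0 + 0 = 4 ≡ 0 (mod 2).
  s_3 = 1 + 0 + 1 + 1 + 1 + 1 + 0 + 0 = 5 ≡ 1 (mod 2).
  s_4 = 1 + 0 + 1 + 1 + 1 + 1 + 0 + 0 = 5 ≡ 1 (mod 2).
s = (1, 0, 1, 1)^T — this equals column 11 of H (binary 1011), so error is at position 11.
Correct: flip bit 11 of r = 110011111111000 to get c = 110011111101000.


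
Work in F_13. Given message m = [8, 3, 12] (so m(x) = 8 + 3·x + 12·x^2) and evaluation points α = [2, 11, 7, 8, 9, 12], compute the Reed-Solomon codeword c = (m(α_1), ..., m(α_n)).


c = [10, 11, 6, 7, 6, 4]

Message polynomial: m(x) = 8 + 3·x + 12·x^2 (mod 13).
For each evaluation point α_i, compute m(α_i) mod 13:
  α_1 = 2: Horner steps 12 → 1 → 10, so m(2) = 10.
  α_2 = 11: Horner steps 12 → 5 → 11, so m(11) = 11.
  α_3 = 7: Horner steps 12 → 9 → 6, so m(7) = 6.
  α_4 = 8: Horner steps 12 → 8 → 7, so m(8) = 7.
  α_5 = 9: Horner steps 12 → 7 → 6, so m(9) = 6.
  α_6 = 12: Horner steps 12 → 4 → 4, so m(12) = 4.
Codeword c = [10, 11, 6, 7, 6, 4] ∈ F_13^6.


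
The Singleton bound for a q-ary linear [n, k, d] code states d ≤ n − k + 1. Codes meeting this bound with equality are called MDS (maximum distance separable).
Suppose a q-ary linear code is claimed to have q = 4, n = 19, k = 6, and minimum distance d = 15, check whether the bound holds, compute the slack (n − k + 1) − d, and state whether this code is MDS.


Singleton RHS = n − k + 1 = 14, slack = -1, bound violated (no such code; not MDS).

Singleton bound: d ≤ n − k + 1.
Here n = 19, k = 6, so n − k + 1 = 14.
Given d = 15, check d ≤ 14: NO.
Slack = (n − k + 1) − d = -1.
The slack is negative: d = 15 exceeds n − k + 1 = 14 by 1, so the Singleton bound is violated and no linear [19, 6, 15]_4 code can exist. In particular it is not MDS (MDS requires d = n − k + 1 exactly).
Description: the claimed parameters are [19, 6, 15]_4; such a code would be impossible (violates the Singleton bound).


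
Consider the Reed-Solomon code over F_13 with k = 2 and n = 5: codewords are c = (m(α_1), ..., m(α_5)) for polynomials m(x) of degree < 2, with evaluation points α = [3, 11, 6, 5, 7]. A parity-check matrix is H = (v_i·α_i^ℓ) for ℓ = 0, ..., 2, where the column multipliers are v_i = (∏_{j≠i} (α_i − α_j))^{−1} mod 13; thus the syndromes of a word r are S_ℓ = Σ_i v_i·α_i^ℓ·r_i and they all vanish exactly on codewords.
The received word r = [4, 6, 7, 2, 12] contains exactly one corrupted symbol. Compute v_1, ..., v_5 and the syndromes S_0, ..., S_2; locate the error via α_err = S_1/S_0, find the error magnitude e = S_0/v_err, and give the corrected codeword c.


S = (9, 1, 3), error at position 1, error magnitude e = 12, c = [5, 6, 7, 2, 12].

Step 1: column multipliers v_i = (∏_{j≠i}(α_i − α_j))^{−1} mod 13.
  i = 1 (α = 3): (3−11)(3−6)(3−5)(3−7) = (−8)·(−3)·(−2)·(−4) = 192 ≡ 10, so v_1 = 10^{−1} = 4 (mod 13).
  i = 2 (α = 11): (11−3)(11−6)(11−5)(11−7) = 8·5·6·4 = 960 ≡ 11, so v_2 = 11^{−1} = 6 (mod 13).
  i = 3 (α = 6): (6−3)(6−11)(6−5)(6−7) = 3·(−5)·1·(−1) = 15 ≡ 2, so v_3 = 2^{−1} = 7 (mod 13).
  i = 4 (α = 5): (5−3)(5−11)(5−6)(5−7) = 2·(−6)·(−1)·(−2) = −24 ≡ 2, so v_4 = 2^{−1} = 7 (mod 13).
  i = 5 (α = 7): (7−3)(7−11)(7−6)(7−5) = 4·(−4)·1·2 = −32 ≡ 7, so v_5 = 7^{−1} = 2 (mod 13).
  v = [4, 6, 7, 7, 2].
Step 2: syndromes of r = [4, 6, 7, 2, 12] (all sums mod 13).
  S_0 = Σ v_i r_i = 4·4 + 6·6 + 7·7 + 7·2 + 2·12 = 139 ≡ 9.
  S_1 = Σ v_i α_i r_i = 4·3·4 + 6·11·6 + 7·6·7 + 7·5·2 + 2·7·12 = 976 ≡ 1.
  α_i^2 mod 13 = [9, 4, 10, 12, 10].
  S_2 = Σ v_i α_i^2 r_i = 4·9·4 + 6·4·6 + 7·10·7 + 7·12·2 + 2·10·12 = 1186 ≡ 3.
  S = (9, 1, 3) ≠ 0, so r is not a codeword (an error is present).
Step 3: locate the error. For a single error e at position i, S_ℓ = v_i·e·α_i^ℓ, so α_err = S_1/S_0.
  S_0^{−1} = 9^{−1} = 3 (mod 13), so α_err = 1·3 = 3 ≡ 3 = α_1. Error position i = 1.
  Consistency check: S_2/S_1 = 3·1 = 3 ≡ 3 = α_err ✓ (single-error assumption holds).
Step 4: error magnitude e = S_0/v_1 = S_0·∏_{j≠1}(α_1 − α_j) = 9·10 = 90 ≡ 12 (mod 13).
Step 5: correct position 1: c_1 = r_1 − e = 4 − 12 ≡ 5 (mod 13). Hence c = [5, 6, 7, 2, 12].
  Check: interpolating c through the α_i gives m(x) = 3 + 5·x (degree < 2) with m(α_i) = c_i for every i, so c is indeed a codeword.


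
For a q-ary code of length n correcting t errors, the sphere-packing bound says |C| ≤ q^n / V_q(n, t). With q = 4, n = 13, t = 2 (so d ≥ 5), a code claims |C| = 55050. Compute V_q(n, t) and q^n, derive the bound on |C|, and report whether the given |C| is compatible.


V_q(n, t) = 742, q^n = 67108864, Hamming bound = 90443, |C| = 55050 ≤ bound (satisfied).

Step 1: Compute V_q(n, t) = Σ_{j=0}^2 C(n, j) (q−1)^j.
  j = 0: C(13,0)·(3)^0 = 1·1 = 1.
  j = 1: C(13,1)·(3)^1 = 13·3 = 39.
  j = 2: C(13,2)·(3)^2 = 78·9 = 702.
  V_q(n, t) = 1 + 39 + 702 = 742.
Step 2: q^n = 4^13 = 67108864.
Step 3: Hamming bound ⌊q^n / V_q(n,t)⌋ = ⌊67108864/742⌋ = 90443.
Step 4: Compare |C| = 55050 to 90443: satisfied.
The claimed |C| lies below the Hamming bound.


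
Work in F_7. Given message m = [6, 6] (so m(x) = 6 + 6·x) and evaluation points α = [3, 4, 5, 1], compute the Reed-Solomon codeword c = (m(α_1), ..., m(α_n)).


c = [3, 2, 1, 5]

Message polynomial: m(x) = 6 + 6·x (mod 7).
For each evaluation point α_i, compute m(α_i) mod 7:
  α_1 = 3: Horner steps 6 → 3, so m(3) = 3.
  α_2 = 4: Horner steps 6 → 2, so m(4) = 2.
  α_3 = 5: Horner steps 6 → 1, so m(5) = 1.
  α_4 = 1: Horner steps 6 → 5, so m(1) = 5.
Codeword c = [3, 2, 1, 5] ∈ F_7^4.


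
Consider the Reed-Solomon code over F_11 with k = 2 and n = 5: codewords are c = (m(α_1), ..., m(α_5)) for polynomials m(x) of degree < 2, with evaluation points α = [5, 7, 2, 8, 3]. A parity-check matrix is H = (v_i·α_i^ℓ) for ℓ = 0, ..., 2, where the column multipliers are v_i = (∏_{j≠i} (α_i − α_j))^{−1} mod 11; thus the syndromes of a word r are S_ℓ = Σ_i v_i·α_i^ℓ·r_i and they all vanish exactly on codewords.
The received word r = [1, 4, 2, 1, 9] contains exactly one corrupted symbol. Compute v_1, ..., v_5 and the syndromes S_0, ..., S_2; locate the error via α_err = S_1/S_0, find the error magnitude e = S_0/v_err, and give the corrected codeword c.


S = (6, 4, 10), error at position 4, error magnitude e = 1, c = [1, 4, 2, 0, 9].

Step 1: column multipliers v_i = (∏_{j≠i}(α_i − α_j))^{−1} mod 11.
  i = 1 (α = 5): (5−7)(5−2)(5−8)(5−3) = (−2)·3·(−3)·2 = 36 ≡ 3, so v_1 = 3^{−1} = 4 (mod 11).
  i = 2 (α = 7): (7−5)(7−2)(7−8)(7−3) = 2·5·(−1)·4 = −40 ≡ 4, so v_2 = 4^{−1} = 3 (mod 11).
  i = 3 (α = 2): (2−5)(2−7)(2−8)(2−3) = (−3)·(−5)·(−6)·(−1) = 90 ≡ 2, so v_3 = 2^{−1} = 6 (mod 11).
  i = 4 (α = 8): (8−5)(8−7)(8−2)(8−3) = 3·1·6·5 = 90 ≡ 2, so v_4 = 2^{−1} = 6 (mod 11).
  i = 5 (α = 3): (3−5)(3−7)(3−2)(3−8) = (−2)·(−4)·1·(−5) = −40 ≡ 4, so v_5 = 4^{−1} = 3 (mod 11).
  v = [4, 3, 6, 6, 3].
Step 2: syndromes of r = [1, 4, 2, 1, 9] (all sums mod 11).
  S_0 = Σ v_i r_i = 4·1 + 3·4 + 6·2 + 6·1 + 3·9 = 61 ≡ 6.
  S_1 = Σ v_i α_i r_i = 4·5·1 + 3·7·4 + 6·2·2 + 6·8·1 + 3·3·9 = 257 ≡ 4.
  α_i^2 mod 11 = [3, 5, 4, 9, 9].
  S_2 = Σ v_i α_i^2 r_i = 4·3·1 + 3·5·4 + 6·4·2 + 6·9·1 + 3·9·9 = 417 ≡ 10.
  S = (6, 4, 10) ≠ 0, so r is not a codeword (an error is present).
Step 3: locate the error. For a single error e at position i, S_ℓ = v_i·e·α_i^ℓ, so α_err = S_1/S_0.
  S_0^{−1} = 6^{−1} = 2 (mod 11), so α_err = 4·2 = 8 ≡ 8 = α_4. Error position i = 4.
  Consistency check: S_2/S_1 = 10·3 = 30 ≡ 8 = α_err ✓ (single-error assumption holds).
Step 4: error magnitude e = S_0/v_4 = S_0·∏_{j≠4}(α_4 − α_j) = 6·2 = 12 ≡ 1 (mod 11).
Step 5: correct position 4: c_4 = r_4 − e = 1 − 1 ≡ 0 (mod 11). Hence c = [1, 4, 2, 0, 9].
  Check: interpolating c through the α_i gives m(x) = 10 + 7·x (degree < 2) with m(α_i) = c_i for every i, so c is indeed a codeword.


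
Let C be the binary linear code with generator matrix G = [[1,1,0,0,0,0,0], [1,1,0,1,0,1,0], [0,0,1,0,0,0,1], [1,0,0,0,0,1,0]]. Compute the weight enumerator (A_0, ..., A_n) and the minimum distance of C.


Weight distribution: A_0 = 1, A_2 = 7, A_4 = 7, A_6 = 1. Minimum distance d = 2.

Enumerate all 2^4 = 16 messages m ∈ F_2^4.
For each, compute codeword c = mG in F_2^7, then tally its weight.
  m = 0000 → c = 0000000, weight = 0.
  m = 1000 → c = 1100000, weight = 2.
  m = 0100 → c = 1101010, weight = 4.
  m = 1100 → c = 0001010, weight = 2.
  m = 0010 → c = 0010001, weight = 2.
  m = 1010 → c = 1110001, weight = 4.
  m = 0110 → c = 1111011, weight = 6.
  m = 1110 → c = 0011011, weight = 4.
  m = 0001 → c = 1000010, weight = 2.
  m = 1001 → c = 0100010, weight = 2.
  m = 0101 → c = 0101000, weight = 2.
  m = 1101 → c = 1001000, weight = 2.
  m = 0011 → c = 1010011, weight = 4.
  m = 1011 → c = 0110011, weight = 4.
  m = 0111 → c = 0111001, weight = 4.
  m = 1111 → c = 1011001, weight = 4.
Tally weights:
  weight 0: 1 codewords.
  weight 2: 7 codewords.
  weight 4: 7 codewords.
  weight 6: 1 codewords.
Minimum distance d = smallest w > 0 with A_w > 0 = 2.
Sanity: Σ A_w = 16 = 2^4 = 16 ✓.


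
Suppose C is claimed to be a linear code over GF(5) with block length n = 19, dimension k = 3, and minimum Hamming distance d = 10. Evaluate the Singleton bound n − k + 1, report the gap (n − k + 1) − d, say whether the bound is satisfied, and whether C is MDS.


Singleton RHS = n − k + 1 = 17, slack = 7, bound satisfied, not MDS.

Singleton bound: d ≤ n − k + 1.
Here n = 19, k = 3, so n − k + 1 = 17.
Given d = 10, check d ≤ 17: YES.
Slack = (n − k + 1) − d = 7.
The code is NOT MDS (slack = 7 > 0).
Description: the claimed parameters are [19, 3, 10]_5; such a code would be non-MDS.


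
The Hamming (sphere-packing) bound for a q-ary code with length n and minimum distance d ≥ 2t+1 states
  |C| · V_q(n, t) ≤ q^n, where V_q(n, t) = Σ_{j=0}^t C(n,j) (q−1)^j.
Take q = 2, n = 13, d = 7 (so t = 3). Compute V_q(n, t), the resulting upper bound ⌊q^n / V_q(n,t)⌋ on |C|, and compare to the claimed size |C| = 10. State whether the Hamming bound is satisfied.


V_q(n, t) = 378, q^n = 8192, Hamming bound = 21, |C| = 10 ≤ bound (satisfied).

Step 1: Compute V_q(n, t) = Σ_{j=0}^3 C(n, j) (q−1)^j.
  j = 0: C(13,0)·(1)^0 = 1·1 = 1.
  j = 1: C(13,1)·(1)^1 = 13·1 = 13.
  j = 2: C(13,2)·(1)^2 = 78·1 = 78.
  j = 3: C(13,3)·(1)^3 = 286·1 = 286.
  V_q(n, t) = 1 + 13 + 78 + 286 = 378.
Step 2: q^n = 2^13 = 8192.
Step 3: Hamming bound ⌊q^n / V_q(n,t)⌋ = ⌊8192/378⌋ = 21.
Step 4: Compare |C| = 10 to 21: satisfied.
The claimed |C| lies below the Hamming bound.


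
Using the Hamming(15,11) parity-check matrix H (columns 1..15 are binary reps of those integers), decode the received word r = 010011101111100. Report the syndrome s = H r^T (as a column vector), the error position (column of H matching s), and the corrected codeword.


s = (1, 1, 1, 1)^T, error position = 15, corrected codeword c = 010011101111101

Compute s = H r^T mod 2 one row at a time:
  s_1 = 0 + 1 + 1 + 1 + 1 + 1 + 0 + 0 = 5 ≡ 1 (mod 2).
  s_2 = 0 + 1 + 1 + 1 + 1 + 1 + 0 + 0 = 5 ≡ 1 (mod 2).
  s_3 = 1 + 0 + 1 + 1 + 1 + 1 + 0 + 0 = 5 ≡ 1 (mod 2).
  s_4 = 0 + 0 + 1 + 1 + 1 + 1 + 1 + 0 = 5 ≡ 1 (mod 2).
s = (1, 1, 1, 1)^T — this equals column 15 of H (binary 1111), so error is at position 15.
Correct: flip bit 15 of r = 010011101111100 to get c = 010011101111101.


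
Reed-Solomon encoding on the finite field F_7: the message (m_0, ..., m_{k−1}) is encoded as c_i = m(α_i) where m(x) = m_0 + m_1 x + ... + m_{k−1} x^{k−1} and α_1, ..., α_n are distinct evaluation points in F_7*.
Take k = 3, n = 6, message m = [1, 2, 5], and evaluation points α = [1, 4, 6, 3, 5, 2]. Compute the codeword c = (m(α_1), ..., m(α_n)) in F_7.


c = [1, 5, 4, 3, 3, 4]

Message polynomial: m(x) = 1 + 2·x + 5·x^2 (mod 7).
For each evaluation point α_i, compute m(α_i) mod 7:
  α_1 = 1: Horner steps 5 → 0 → 1, so m(1) = 1.
  α_2 = 4: Horner steps 5 → 1 → 5, so m(4) = 5.
  α_3 = 6: Horner steps 5 → 4 → 4, so m(6) = 4.
  α_4 = 3: Horner steps 5 → 3 → 3, so m(3) = 3.
  α_5 = 5: Horner steps 5 → 6 → 3, so m(5) = 3.
  α_6 = 2: Horner steps 5 → 5 → 4, so m(2) = 4.
Codeword c = [1, 5, 4, 3, 3, 4] ∈ F_7^6.


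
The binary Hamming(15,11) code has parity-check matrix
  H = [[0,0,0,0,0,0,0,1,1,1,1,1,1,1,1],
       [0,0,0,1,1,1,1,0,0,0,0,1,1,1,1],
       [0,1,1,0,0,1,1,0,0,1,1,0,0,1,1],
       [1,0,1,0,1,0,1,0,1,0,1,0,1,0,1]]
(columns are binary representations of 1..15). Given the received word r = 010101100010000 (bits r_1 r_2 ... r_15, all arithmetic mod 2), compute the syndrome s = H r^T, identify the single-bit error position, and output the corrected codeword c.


s = (1, 1, 0, 0)^T, error position = 12, corrected codeword c = 010101100011000

Compute s = H r^T mod 2 one row at a time:
  s_1 = 0 + 0 + 0 + 1 + 0 + 0 + 0 + 0 = 1 ≡ 1 (mod 2).
  s_2 = 1 + 0 + 1 + 1 + 0 + 0 + 0 + 0 = 3 ≡ 1 (mod 2).
  s_3 = 1 + 0 + 1 + 1 + 0 + 1 + 0 + 0 = 4 ≡ 0 (mod 2).
  s_4 = 0 + 0 + 0 + 1 + 0 + 1 + 0 + 0 = 2 ≡ 0 (mod 2).
s = (1, 1, 0, 0)^T — this equals column 12 of H (binary 1100), so error is at position 12.
Correct: flip bit 12 of r = 010101100010000 to get c = 010101100011000.


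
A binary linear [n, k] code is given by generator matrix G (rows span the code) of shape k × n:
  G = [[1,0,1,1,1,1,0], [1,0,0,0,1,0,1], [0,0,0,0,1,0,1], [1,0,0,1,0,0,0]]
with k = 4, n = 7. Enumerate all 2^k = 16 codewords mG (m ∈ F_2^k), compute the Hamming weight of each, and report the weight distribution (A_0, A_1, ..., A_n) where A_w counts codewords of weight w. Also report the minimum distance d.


Weight distribution: A_0 = 1, A_1 = 2, A_2 = 2, A_3 = 4, A_4 = 5, A_5 = 2. Minimum distance d = 1.

Enumerate all 2^4 = 16 messages m ∈ F_2^4.
For each, compute codeword c = mG in F_2^7, then tally its weight.
  m = 0000 → c = 0000000, weight = 0.
  m = 1000 → c = 1011110, weight = 5.
  m = 0100 → c = 1000101, weight = 3.
  m = 1100 → c = 0011011, weight = 4.
  m = 0010 → c = 0000101, weight = 2.
  m = 1010 → c = 1011011, weight = 5.
  m = 0110 → c = 1000000, weight = 1.
  m = 1110 → c = 0011110, weight = 4.
  m = 0001 → c = 1001000, weight = 2.
  m = 1001 → c = 0010110, weight = 3.
  m = 0101 → c = 0001101, weight = 3.
  m = 1101 → c = 1010011, weight = 4.
  m = 0011 → c = 1001101, weight = 4.
  m = 1011 → c = 0010011, weight = 3.
  m = 0111 → c = 0001000, weight = 1.
  m = 1111 → c = 1010110, weight = 4.
Tally weights:
  weight 0: 1 codewords.
  weight 1: 2 codewords.
  weight 2: 2 codewords.
  weight 3: 4 codewords.
  weight 4: 5 codewords.
  weight 5: 2 codewords.
Minimum distance d = smallest w > 0 with A_w > 0 = 1.
Sanity: Σ A_w = 16 = 2^4 = 16 ✓.


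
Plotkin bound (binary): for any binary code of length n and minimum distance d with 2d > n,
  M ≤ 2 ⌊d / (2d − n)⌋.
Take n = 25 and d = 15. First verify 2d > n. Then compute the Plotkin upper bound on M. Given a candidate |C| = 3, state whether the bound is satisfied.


Plotkin bound M ≤ 6; given |C| = 3 ≤ bound (satisfied).

Check applicability: 2d = 30, n = 25.
2d − n = 5 > 0, so Plotkin applies.
Compute d/(2d−n) = 15/5 ≈ 3.0000.
⌊d/(2d−n)⌋ = 3.
Plotkin bound: M ≤ 2·3 = 6.
Given |C| = 3, check: satisfied.
This |C| is below the Plotkin bound.


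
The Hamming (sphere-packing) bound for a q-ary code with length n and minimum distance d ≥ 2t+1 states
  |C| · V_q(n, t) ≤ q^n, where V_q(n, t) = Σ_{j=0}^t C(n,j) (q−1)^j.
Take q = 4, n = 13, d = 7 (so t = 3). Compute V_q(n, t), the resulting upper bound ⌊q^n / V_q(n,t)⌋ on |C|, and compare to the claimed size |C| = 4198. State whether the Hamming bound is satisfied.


V_q(n, t) = 8464, q^n = 67108864, Hamming bound = 7928, |C| = 4198 ≤ bound (satisfied).

Step 1: Compute V_q(n, t) = Σ_{j=0}^3 C(n, j) (q−1)^j.
  j = 0: C(13,0)·(3)^0 = 1·1 = 1.
  j = 1: C(13,1)·(3)^1 = 13·3 = 39.
  j = 2: C(13,2)·(3)^2 = 78·9 = 702.
  j = 3: C(13,3)·(3)^3 = 286·27 = 7722.
  V_q(n, t) = 1 + 39 + 702 + 7722 = 8464.
Step 2: q^n = 4^13 = 67108864.
Step 3: Hamming bound ⌊q^n / V_q(n,t)⌋ = ⌊67108864/8464⌋ = 7928.
Step 4: Compare |C| = 4198 to 7928: satisfied.
The claimed |C| lies below the Hamming bound.


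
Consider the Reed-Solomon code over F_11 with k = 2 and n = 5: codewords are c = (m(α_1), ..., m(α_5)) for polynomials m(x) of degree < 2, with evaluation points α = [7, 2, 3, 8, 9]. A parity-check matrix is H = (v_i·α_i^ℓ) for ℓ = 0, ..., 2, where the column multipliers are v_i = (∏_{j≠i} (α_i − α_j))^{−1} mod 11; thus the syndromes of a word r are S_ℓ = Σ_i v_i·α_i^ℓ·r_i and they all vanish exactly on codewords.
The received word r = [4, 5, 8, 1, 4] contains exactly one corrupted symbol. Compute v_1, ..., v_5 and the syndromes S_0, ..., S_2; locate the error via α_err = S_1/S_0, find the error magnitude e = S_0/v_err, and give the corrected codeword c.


S = (4, 6, 9), error at position 1, error magnitude e = 6, c = [9, 5, 8, 1, 4].

Step 1: column multipliers v_i = (∏_{j≠i}(α_i − α_j))^{−1} mod 11.
  i = 1 (α = 7): (7−2)(7−3)(7−8)(7−9) = 5·4·(−1)·(−2) = 40 ≡ 7, so v_1 = 7^{−1} = 8 (mod 11).
  i = 2 (α = 2): (2−7)(2−3)(2−8)(2−9) = (−5)·(−1)·(−6)·(−7) = 210 ≡ 1, so v_2 = 1^{−1} = 1 (mod 11).
  i = 3 (α = 3): (3−7)(3−2)(3−8)(3−9) = (−4)·1·(−5)·(−6) = −120 ≡ 1, so v_3 = 1^{−1} = 1 (mod 11).
  i = 4 (α = 8): (8−7)(8−2)(8−3)(8−9) = 1·6·5·(−1) = −30 ≡ 3, so v_4 = 3^{−1} = 4 (mod 11).
  i = 5 (α = 9): (9−7)(9−2)(9−3)(9−8) = 2·7·6·1 = 84 ≡ 7, so v_5 = 7^{−1} = 8 (mod 11).
  v = [8, 1, 1, 4, 8].
Step 2: syndromes of r = [4, 5, 8, 1, 4] (all sums mod 11).
  S_0 = Σ v_i r_i = 8·4 + 1·5 + 1·8 + 4·1 + 8·4 = 81 ≡ 4.
  S_1 = Σ v_i α_i r_i = 8·7·4 + 1·2·5 + 1·3·8 + 4·8·1 + 8·9·4 = 578 ≡ 6.
  α_i^2 mod 11 = [5, 4, 9, 9, 4].
  S_2 = Σ v_i α_i^2 r_i = 8·5·4 + 1·4·5 + 1·9·8 + 4·9·1 + 8·4·4 = 416 ≡ 9.
  S = (4, 6, 9) ≠ 0, so r is not a codeword (an error is present).
Step 3: locate the error. For a single error e at position i, S_ℓ = v_i·e·α_i^ℓ, so α_err = S_1/S_0.
  S_0^{−1} = 4^{−1} = 3 (mod 11), so α_err = 6·3 = 18 ≡ 7 = α_1. Error position i = 1.
  Consistency check: S_2/S_1 = 9·2 = 18 ≡ 7 = α_err ✓ (single-error assumption holds).
Step 4: error magnitude e = S_0/v_1 = S_0·∏_{j≠1}(α_1 − α_j) = 4·7 = 28 ≡ 6 (mod 11).
Step 5: correct position 1: c_1 = r_1 − e = 4 − 6 ≡ 9 (mod 11). Hence c = [9, 5, 8, 1, 4].
  Check: interpolating c through the α_i gives m(x) = 10 + 3·x (degree < 2) with m(α_i) = c_i for every i, so c is indeed a codeword.


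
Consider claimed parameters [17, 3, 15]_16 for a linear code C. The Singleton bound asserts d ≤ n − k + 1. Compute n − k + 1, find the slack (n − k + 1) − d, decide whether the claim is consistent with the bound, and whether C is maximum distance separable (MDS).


Singleton RHS = n − k + 1 = 15, slack = 0, bound satisfied, MDS.

Singleton bound: d ≤ n − k + 1.
Here n = 17, k = 3, so n − k + 1 = 15.
Given d = 15, check d ≤ 15: YES.
Slack = (n − k + 1) − d = 0.
The code is MDS (slack = 0).
Description: the claimed parameters are [17, 3, 15]_16; such a code would be MDS (meets Singleton bound).
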